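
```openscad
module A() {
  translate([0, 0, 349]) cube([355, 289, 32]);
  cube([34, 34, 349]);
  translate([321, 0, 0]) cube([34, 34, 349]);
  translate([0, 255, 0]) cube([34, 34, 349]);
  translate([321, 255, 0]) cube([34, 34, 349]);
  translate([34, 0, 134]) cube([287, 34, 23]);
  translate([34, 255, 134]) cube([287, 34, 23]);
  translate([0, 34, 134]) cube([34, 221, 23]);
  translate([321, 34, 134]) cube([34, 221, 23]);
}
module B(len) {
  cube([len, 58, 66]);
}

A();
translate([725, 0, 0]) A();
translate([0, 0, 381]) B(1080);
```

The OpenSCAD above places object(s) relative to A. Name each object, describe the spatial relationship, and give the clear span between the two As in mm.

Second stool starts at x = 725; first ends at x = 355; clear span = 725 − 355 = 370 mm.

A is a stool. B is a beam. A beam spans the tops of two stools. The clear span between the two stools is 370 mm.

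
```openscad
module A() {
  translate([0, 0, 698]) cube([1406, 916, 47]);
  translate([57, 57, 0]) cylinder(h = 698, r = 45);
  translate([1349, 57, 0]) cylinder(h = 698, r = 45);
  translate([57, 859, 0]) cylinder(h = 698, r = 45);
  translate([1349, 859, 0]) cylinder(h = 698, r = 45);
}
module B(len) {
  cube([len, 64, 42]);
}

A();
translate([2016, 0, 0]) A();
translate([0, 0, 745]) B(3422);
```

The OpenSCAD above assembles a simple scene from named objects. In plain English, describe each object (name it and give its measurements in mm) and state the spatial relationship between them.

A is a table: top 1406 mm (x) × 916 mm (y), 47 mm thick, upper face at z = 745 mm, on four round legs of 90 mm diameter, each leg's bounding box inset 12 mm from the nearest pair of top edges, running from z = 0 to the bottom of the top.

B is a rectangular beam 3422 mm long (x), 64 mm deep (y), 42 mm thick (z).

The beam spans the tops of two tables placed 610 mm apart, resting at z = 745 mm.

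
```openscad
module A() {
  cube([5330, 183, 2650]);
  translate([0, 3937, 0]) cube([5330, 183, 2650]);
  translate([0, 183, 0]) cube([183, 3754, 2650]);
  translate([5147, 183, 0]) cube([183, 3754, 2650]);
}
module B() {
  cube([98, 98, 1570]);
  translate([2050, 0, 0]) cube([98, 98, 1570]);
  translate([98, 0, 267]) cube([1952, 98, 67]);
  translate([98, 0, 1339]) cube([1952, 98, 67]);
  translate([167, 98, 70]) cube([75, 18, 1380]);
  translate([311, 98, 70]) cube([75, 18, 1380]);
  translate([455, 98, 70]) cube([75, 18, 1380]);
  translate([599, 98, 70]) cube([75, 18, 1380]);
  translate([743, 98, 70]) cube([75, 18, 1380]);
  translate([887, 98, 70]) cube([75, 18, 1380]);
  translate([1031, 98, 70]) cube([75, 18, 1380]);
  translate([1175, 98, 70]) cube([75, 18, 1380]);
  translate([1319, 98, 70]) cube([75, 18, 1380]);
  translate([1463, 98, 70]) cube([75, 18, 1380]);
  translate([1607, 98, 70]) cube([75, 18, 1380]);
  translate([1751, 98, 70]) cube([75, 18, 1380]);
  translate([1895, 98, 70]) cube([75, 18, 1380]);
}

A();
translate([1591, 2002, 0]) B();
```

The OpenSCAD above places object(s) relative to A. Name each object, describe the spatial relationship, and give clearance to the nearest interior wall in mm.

Clearances: x = 1408, y = 1819; minimum 1408 mm.

A is a house frame. B is a fence section. The fence section sits inside the house frame, centred. The clearance to the nearest interior wall is 1408 mm.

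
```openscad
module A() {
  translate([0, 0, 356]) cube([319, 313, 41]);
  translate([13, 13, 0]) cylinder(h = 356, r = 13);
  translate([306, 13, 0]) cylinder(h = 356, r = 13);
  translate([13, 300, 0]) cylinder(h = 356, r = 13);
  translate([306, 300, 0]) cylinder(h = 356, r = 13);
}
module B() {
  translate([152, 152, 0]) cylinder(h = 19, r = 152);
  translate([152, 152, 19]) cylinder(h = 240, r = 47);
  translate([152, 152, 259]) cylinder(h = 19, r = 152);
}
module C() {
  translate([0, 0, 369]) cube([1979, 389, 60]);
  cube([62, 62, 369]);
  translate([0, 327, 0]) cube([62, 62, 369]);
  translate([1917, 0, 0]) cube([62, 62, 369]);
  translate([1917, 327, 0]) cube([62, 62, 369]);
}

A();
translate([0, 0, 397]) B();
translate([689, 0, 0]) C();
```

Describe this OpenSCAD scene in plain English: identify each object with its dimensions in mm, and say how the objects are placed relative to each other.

A is a four-legged stool. The seat is 319×313 mm, 41 mm thick, top at z = 397 mm. It stands on four round legs, each 26 mm in diameter, from z = 0 to the seat underside, each leg's axis is inset half a diameter from the nearest pair of seat edges (so the leg's bounding box is flush with the corner).

B is a spool: two coaxial disc flanges of radius 152 mm and thickness 19 mm, joined by a core cylinder of radius 47 mm and height 240 mm. The lower flange rests on z = 0 and the three cylinders share a vertical axis.

C is a bench: a 1979×389 mm seat slab, 60 mm thick, top at z = 429 mm, on four 62×62 mm square legs flush with the seat corners and standing on z = 0.

The spool is on top of the stool. The bench is on the floor beside the stool on its +x side.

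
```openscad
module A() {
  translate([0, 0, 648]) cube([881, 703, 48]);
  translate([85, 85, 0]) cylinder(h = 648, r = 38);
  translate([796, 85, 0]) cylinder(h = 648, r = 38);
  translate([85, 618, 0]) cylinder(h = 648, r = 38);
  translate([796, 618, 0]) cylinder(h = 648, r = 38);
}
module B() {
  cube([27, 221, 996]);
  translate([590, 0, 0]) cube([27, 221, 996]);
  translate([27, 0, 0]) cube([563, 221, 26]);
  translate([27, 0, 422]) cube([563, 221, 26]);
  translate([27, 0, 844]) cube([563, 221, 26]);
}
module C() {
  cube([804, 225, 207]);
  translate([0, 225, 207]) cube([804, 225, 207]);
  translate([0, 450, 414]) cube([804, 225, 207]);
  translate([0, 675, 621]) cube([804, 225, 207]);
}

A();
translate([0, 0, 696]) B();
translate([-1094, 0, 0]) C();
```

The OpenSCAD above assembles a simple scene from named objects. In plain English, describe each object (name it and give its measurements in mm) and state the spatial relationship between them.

A is a table: top 881 mm (x) × 703 mm (y), 48 mm thick, upper face at z = 696 mm, on four round legs of 76 mm diameter, each leg's bounding box inset 47 mm from the nearest pair of top edges, running from z = 0 to the bottom of the top.

B is an open bookshelf. Two side panels, each 27 mm thick, 221 mm deep and 996 mm tall, stand 617 mm apart (outside-to-outside). Between them sit 3 shelves, each 26 mm thick and 221 mm deep, spanning the full gap between the sides. The bottom shelf rests on the floor (its underside at z = 0) and the clear gap between one shelf's top and the next shelf's underside is 396 mm.

C is a straight staircase of 4 solid steps. Each step is 804 mm wide (x), 225 mm deep (y, the going) and 207 mm tall (the rise). The first step rests on the floor; each subsequent step sits one going further in +y and one rise higher in +z, directly behind and above the previous step with no overlap.

The bookshelf is on top of the table. The staircase is on the floor beside the table on its −x side.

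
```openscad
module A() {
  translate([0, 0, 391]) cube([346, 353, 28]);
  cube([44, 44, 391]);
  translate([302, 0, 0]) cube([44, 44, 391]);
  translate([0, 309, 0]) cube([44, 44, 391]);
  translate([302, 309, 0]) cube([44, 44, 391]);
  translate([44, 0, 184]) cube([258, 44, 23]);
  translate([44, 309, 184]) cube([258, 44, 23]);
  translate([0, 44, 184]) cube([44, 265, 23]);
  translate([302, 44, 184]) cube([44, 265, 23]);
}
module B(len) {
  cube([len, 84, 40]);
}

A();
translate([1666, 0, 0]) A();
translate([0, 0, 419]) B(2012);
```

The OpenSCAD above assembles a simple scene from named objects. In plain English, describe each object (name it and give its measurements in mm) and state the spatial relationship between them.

A is a four-legged stool. The seat is a 346×353×28 mm slab whose top surface is at z = 419 mm; four square legs, each 44×44 mm in cross-section, run from the floor (z = 0) to the underside of the seat, each flush with a corner of the seat. Four stretchers, 44 mm wide and 23 mm tall, connect adjacent legs with their undersides at z = 184 mm, each running between the inner faces of the legs it joins and aligned with the legs' outer faces on the other axis.

B is a rectangular beam 2012 mm long (x), 84 mm deep (y), 40 mm thick (z).

The beam spans the tops of two stools placed 1320 mm apart, resting at z = 419 mm.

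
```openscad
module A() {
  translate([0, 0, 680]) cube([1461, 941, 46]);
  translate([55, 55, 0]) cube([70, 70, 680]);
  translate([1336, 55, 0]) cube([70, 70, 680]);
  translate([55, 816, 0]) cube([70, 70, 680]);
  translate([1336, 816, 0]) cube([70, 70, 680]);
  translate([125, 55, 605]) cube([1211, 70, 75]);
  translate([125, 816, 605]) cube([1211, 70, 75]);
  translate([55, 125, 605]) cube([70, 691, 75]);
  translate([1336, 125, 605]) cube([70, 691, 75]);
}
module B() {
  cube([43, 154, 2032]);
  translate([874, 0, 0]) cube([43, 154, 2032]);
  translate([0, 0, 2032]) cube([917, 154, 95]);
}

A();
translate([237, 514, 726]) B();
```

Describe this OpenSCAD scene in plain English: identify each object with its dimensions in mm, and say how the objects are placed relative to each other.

A is a rectangular dining table. The top is 1461×941×46 mm with its upper surface at z = 726 mm. It stands on four 70×70 mm square legs, each inset 55 mm from the nearest pair of top edges, running from the floor to the underside of the top. Four apron rails, 70 mm thick and 75 mm tall, run between adjacent legs with their top edges flush with the underside of the top and their outer faces flush with the legs' outer faces.

B is a rectangular door frame: two vertical jambs of 43×154 mm section, 2032 mm tall, with a clear opening 831 mm wide between their inner faces. A header 95 mm tall and 154 mm deep lies on top of the jambs and spans the full outside width.

The door frame is on top of the table.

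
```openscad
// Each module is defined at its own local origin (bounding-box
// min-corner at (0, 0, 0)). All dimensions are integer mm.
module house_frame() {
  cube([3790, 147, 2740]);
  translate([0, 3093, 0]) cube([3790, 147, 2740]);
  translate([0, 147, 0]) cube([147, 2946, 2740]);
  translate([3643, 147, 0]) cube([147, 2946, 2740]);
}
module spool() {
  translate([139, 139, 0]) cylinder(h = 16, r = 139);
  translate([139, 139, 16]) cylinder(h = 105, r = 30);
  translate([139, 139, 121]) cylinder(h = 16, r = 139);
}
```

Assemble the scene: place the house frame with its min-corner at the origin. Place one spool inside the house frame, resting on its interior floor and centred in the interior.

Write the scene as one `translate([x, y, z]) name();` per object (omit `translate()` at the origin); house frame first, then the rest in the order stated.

house_frame();
translate([1756, 1481, 0]) spool();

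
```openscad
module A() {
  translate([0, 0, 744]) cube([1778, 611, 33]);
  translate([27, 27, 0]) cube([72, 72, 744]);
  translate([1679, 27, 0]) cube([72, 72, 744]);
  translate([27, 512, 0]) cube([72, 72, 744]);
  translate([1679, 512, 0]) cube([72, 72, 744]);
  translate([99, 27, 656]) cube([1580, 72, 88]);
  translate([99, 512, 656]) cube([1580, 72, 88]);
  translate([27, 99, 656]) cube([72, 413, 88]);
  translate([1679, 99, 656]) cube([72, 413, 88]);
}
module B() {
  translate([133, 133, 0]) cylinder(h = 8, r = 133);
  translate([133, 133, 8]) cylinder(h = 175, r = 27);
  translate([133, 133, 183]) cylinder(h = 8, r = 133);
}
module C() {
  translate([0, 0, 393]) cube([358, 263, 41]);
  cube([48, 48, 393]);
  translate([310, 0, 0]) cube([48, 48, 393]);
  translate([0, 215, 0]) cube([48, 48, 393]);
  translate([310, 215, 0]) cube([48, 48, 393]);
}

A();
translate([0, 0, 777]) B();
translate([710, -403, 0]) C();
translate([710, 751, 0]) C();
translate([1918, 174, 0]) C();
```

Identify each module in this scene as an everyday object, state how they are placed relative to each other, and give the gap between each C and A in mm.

Each stool's nearest face is 140 mm from the table's bounding box.

A is a table. B is a spool. C is a stool. The spool is on top of the table. Three stools sit around the table at the −y, +y, +x sides. The gap between each stool and the table is 140 mm.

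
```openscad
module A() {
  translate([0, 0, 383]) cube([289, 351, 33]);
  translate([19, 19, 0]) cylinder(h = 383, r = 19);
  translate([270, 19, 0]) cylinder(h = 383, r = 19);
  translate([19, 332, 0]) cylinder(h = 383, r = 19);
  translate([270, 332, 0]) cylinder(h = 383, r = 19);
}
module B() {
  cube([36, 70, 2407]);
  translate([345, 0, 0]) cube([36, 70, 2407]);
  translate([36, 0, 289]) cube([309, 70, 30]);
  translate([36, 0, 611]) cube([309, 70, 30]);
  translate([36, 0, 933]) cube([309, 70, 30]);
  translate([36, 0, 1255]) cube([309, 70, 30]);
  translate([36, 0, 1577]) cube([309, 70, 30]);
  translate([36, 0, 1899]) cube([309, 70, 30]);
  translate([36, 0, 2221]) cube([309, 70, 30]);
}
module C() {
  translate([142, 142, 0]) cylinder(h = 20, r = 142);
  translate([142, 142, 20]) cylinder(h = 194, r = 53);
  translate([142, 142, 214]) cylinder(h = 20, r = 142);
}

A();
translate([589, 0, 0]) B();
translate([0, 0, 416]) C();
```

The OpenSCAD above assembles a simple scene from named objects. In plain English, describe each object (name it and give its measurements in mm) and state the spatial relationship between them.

A is a four-legged stool. The seat is 289×351 mm, 33 mm thick, top at z = 416 mm. It stands on four round legs, each 38 mm in diameter, from z = 0 to the seat underside, each leg's axis is inset half a diameter from the nearest pair of seat edges (so the leg's bounding box is flush with the corner).

B is a straight ladder. Two 36×70 mm vertical rails, 2407 mm tall, stand 381 mm apart (outside-to-outside) with their front faces coplanar on the −y side. 7 rungs, each 70 mm deep and 30 mm tall, span between the inner faces of the rails, front faces flush with the rails. The lowest rung's underside is at z = 289 mm and rungs are spaced 322 mm apart (underside to underside).

C is a spool: two coaxial disc flanges of radius 142 mm and thickness 20 mm, joined by a core cylinder of radius 53 mm and height 194 mm. The lower flange rests on z = 0 and the three cylinders share a vertical axis.

The ladder is on the floor beside the stool on its +x side. The spool is on top of the stool.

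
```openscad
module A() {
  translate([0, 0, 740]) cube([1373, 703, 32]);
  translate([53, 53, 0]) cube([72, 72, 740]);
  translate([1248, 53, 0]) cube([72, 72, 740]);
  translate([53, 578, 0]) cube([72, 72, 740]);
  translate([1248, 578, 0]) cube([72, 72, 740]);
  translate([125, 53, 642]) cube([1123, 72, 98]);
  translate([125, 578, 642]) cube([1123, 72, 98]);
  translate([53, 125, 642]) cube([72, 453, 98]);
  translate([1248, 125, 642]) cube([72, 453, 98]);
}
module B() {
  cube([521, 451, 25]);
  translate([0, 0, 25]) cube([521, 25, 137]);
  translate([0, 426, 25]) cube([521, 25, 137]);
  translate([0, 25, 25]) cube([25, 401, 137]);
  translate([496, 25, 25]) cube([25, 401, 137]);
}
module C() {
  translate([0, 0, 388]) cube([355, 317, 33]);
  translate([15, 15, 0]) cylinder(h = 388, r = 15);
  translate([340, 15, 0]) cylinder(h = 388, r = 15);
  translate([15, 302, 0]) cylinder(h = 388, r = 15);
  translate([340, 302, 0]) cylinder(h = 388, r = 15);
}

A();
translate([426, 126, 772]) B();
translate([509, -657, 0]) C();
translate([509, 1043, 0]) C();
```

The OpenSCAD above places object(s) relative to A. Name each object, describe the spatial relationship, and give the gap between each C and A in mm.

Each stool's nearest face is 340 mm from the table's bounding box.

A is a table. B is an open box. C is a stool. The open box is on top of the table, centred. Two stools sit around the table at the −y, +y sides. The gap between each stool and the table is 340 mm.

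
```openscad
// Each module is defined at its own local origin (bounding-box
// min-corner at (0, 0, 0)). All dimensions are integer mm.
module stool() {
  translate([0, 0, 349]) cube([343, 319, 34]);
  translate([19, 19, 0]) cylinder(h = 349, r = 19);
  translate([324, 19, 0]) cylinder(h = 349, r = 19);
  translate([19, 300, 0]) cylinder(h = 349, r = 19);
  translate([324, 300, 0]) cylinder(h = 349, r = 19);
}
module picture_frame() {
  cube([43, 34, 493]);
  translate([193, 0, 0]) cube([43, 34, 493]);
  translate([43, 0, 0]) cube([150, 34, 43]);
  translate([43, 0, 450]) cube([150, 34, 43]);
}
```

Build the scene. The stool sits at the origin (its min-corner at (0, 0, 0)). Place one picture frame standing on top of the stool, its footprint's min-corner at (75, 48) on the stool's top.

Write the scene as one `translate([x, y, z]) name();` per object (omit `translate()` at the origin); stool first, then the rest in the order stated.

stool();
translate([75, 48, 383]) picture_frame();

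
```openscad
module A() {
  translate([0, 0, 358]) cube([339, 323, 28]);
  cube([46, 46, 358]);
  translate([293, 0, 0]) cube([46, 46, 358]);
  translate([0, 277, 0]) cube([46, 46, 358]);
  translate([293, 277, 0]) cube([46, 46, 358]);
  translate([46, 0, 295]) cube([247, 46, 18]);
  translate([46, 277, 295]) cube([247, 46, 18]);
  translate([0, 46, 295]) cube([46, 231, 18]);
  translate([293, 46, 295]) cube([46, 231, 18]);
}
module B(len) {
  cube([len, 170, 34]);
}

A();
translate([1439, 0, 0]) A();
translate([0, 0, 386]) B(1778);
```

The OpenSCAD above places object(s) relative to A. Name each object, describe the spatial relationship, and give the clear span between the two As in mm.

A is a stool. B is a beam. A beam spans the tops of two stools. The clear span between the two stools is 1100 mm.

Second stool starts at x = 1439; first ends at x = 339; clear span = 1439 − 339 = 1100 mm.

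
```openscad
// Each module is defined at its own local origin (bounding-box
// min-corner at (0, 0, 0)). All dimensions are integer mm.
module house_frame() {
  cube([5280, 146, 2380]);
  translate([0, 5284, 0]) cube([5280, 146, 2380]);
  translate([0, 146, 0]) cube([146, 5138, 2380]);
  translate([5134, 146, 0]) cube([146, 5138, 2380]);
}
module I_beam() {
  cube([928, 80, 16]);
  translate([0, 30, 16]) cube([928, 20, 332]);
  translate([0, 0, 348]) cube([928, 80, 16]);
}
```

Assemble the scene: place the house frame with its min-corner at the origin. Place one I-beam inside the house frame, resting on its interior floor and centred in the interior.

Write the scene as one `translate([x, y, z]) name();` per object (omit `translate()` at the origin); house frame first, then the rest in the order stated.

house_frame();
translate([2176, 2675, 0]) I_beam();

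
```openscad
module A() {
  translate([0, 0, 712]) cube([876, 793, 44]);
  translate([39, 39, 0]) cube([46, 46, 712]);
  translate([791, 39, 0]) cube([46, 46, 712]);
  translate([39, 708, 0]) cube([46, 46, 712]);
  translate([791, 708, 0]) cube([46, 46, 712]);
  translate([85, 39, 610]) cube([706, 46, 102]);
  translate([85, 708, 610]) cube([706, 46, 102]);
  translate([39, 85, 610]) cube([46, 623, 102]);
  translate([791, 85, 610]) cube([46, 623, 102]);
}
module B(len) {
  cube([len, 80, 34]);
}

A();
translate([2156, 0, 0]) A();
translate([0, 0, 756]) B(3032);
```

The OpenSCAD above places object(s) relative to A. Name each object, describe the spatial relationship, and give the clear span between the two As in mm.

Second table starts at x = 2156; first ends at x = 876; clear span = 2156 − 876 = 1280 mm.

A is a table. B is a beam. A beam spans the tops of two tables. The clear span between the two tables is 1280 mm.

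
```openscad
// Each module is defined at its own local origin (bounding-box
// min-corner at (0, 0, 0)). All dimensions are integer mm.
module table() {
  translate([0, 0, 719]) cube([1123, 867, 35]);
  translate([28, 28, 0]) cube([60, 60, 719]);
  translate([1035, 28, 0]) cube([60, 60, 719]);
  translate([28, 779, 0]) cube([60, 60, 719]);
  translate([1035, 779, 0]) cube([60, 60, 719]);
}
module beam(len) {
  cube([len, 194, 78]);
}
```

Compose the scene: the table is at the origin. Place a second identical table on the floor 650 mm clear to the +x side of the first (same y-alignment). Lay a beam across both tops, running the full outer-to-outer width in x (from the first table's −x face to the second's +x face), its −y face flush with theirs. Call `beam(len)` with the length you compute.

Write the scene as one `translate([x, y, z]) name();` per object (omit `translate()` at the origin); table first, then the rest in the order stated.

table();
translate([1773, 0, 0]) table();
translate([0, 0, 754]) beam(2896);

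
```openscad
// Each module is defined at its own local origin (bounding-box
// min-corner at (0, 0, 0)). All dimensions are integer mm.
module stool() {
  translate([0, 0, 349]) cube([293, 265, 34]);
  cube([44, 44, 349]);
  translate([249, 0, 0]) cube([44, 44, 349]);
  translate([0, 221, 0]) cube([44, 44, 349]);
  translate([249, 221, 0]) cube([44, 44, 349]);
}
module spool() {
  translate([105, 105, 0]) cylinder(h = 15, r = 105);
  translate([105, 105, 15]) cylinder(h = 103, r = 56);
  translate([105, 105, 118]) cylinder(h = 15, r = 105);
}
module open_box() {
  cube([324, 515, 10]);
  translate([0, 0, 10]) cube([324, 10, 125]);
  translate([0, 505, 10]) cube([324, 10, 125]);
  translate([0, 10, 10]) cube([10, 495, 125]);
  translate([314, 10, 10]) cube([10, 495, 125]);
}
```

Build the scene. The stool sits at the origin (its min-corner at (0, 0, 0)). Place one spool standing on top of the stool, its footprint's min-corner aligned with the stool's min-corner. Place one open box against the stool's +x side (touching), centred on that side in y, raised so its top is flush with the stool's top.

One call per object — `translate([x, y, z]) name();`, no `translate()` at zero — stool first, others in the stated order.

stool();
translate([0, 0, 383]) spool();
translate([293, -125, 248]) open_box();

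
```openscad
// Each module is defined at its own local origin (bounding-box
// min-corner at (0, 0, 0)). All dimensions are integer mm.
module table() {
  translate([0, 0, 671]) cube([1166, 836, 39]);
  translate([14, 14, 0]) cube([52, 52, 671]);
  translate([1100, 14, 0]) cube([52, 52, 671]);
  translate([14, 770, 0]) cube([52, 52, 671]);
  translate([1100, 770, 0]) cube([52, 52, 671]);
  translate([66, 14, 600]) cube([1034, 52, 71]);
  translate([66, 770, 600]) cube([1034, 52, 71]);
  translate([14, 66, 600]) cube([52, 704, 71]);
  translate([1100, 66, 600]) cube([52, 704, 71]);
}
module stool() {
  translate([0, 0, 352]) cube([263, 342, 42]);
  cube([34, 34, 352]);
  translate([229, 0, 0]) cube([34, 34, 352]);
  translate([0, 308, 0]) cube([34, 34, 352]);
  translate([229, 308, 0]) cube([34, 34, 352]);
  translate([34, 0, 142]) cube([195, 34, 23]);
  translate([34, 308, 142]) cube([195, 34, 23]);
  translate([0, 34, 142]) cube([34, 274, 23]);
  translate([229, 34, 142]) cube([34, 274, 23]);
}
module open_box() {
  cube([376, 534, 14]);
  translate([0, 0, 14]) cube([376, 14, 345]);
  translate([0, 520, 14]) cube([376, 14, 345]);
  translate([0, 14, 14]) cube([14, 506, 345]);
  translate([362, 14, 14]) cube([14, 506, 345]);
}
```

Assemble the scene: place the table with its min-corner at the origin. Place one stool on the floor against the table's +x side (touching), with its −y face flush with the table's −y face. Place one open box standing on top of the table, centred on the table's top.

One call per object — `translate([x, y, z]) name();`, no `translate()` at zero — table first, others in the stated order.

table();
translate([1166, 0, 0]) stool();
translate([395, 151, 710]) open_box();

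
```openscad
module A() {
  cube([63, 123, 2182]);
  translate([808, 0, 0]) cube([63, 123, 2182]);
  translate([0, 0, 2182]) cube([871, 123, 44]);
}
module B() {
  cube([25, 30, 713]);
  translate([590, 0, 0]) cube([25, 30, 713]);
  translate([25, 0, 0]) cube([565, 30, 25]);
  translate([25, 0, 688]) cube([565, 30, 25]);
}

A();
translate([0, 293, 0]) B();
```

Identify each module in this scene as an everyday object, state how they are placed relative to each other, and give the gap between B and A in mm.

The picture frame's nearest face is 170 mm from the door frame's +y face.

A is a door frame. B is a picture frame. The picture frame is on the floor beside the door frame on its +y side. The gap between the picture frame and the door frame is 170 mm.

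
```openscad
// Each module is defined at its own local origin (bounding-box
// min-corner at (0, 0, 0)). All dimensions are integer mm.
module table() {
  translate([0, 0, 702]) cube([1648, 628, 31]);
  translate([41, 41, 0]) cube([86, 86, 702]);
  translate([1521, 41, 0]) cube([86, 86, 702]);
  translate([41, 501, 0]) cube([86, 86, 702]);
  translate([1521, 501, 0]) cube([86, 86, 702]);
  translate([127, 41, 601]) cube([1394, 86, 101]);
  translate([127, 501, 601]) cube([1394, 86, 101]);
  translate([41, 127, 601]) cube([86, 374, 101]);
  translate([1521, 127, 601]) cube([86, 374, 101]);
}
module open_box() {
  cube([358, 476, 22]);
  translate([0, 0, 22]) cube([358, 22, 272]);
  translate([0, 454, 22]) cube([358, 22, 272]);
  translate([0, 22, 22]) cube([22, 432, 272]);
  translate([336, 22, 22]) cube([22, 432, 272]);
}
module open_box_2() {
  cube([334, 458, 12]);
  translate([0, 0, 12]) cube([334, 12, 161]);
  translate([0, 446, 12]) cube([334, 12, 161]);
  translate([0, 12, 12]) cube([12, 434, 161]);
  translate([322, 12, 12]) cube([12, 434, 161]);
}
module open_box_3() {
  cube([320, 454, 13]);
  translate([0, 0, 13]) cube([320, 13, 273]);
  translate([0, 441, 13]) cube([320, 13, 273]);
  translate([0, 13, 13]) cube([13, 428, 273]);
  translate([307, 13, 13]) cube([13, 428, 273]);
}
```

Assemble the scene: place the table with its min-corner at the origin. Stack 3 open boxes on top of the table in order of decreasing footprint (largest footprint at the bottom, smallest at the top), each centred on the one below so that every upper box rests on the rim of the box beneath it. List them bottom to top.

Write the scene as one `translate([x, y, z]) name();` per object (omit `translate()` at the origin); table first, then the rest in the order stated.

table();
translate([645, 76, 733]) open_box();
translate([657, 85, 1027]) open_box_2();
translate([664, 87, 1200]) open_box_3();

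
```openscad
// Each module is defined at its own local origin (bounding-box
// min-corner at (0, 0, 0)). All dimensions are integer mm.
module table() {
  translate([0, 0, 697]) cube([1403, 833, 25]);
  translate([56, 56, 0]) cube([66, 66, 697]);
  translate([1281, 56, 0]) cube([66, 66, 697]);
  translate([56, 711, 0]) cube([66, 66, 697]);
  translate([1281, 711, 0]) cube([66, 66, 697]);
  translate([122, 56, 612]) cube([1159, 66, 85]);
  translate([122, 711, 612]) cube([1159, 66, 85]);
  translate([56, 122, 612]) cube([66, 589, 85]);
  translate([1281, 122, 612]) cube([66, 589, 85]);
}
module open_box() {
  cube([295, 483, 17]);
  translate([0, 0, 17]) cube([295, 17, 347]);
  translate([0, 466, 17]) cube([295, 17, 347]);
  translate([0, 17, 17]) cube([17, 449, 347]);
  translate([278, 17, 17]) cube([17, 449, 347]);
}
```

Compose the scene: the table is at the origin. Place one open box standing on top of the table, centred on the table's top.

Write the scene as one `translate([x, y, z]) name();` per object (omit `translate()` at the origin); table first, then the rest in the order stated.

table();
translate([554, 175, 722]) open_box();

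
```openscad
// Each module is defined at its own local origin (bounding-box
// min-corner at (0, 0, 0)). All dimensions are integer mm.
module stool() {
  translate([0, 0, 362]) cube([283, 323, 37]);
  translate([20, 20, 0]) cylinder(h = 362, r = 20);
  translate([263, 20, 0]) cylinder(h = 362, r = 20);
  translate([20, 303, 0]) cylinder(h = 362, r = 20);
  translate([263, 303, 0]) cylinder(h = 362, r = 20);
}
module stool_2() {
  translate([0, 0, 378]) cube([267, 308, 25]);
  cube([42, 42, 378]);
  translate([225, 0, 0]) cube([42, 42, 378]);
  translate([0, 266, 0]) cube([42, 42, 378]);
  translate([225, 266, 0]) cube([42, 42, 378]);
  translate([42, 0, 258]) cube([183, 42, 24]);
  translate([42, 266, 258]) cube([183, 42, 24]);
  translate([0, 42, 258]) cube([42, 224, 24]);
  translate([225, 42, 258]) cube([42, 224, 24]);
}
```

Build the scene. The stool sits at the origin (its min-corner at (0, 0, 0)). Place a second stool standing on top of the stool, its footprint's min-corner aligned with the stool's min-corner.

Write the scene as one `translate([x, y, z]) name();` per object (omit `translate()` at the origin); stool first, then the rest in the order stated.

stool();
translate([0, 0, 399]) stool_2();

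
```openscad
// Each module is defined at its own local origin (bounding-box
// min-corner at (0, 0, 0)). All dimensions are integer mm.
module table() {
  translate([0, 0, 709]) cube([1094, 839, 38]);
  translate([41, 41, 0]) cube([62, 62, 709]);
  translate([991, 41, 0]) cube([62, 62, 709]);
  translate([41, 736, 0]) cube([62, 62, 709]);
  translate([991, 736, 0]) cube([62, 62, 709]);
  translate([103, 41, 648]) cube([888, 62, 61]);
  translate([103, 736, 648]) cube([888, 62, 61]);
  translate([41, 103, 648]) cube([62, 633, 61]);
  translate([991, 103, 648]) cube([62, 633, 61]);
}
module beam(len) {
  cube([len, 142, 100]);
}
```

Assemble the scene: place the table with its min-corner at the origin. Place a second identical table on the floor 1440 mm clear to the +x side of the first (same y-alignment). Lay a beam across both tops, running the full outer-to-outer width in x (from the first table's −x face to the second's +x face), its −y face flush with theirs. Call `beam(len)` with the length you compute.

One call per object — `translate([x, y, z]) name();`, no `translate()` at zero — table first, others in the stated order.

table();
translate([2534, 0, 0]) table();
translate([0, 0, 747]) beam(3628);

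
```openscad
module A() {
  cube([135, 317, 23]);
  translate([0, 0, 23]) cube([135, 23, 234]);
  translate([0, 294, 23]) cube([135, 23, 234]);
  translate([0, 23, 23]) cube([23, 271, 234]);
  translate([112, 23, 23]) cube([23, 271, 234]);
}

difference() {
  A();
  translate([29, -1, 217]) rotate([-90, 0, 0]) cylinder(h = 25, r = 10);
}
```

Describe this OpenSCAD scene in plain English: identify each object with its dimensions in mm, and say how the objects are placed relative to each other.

A is an open-topped rectangular box: outside dimensions 135×317×257 mm, with a uniform wall and base thickness of 23 mm. The base is a full 135×317 slab on the floor; four walls sit on top of the base. The front and back walls (the −y and +y sides) span the full width; the two side walls fit between them.

The open box has a circular hole of radius 10 mm through its front wall, centred at (x = 29, z = 217).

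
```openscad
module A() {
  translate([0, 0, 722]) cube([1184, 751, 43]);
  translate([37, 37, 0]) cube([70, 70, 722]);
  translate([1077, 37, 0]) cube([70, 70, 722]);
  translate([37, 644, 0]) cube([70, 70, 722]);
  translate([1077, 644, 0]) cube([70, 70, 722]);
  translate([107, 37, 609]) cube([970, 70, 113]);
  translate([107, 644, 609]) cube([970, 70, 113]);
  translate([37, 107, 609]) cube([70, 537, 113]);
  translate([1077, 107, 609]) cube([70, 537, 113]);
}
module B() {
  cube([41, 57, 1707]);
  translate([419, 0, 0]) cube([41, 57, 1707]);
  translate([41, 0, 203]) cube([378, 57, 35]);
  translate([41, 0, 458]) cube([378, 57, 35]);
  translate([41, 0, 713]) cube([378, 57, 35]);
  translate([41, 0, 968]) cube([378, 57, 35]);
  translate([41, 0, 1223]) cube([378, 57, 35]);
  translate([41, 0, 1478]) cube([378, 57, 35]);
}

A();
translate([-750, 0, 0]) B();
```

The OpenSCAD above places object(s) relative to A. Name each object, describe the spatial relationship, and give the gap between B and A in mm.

A is a table. B is a ladder. The ladder is on the floor beside the table on its −x side. The gap between the ladder and the table is 290 mm.

The ladder's nearest face is 290 mm from the table's −x face.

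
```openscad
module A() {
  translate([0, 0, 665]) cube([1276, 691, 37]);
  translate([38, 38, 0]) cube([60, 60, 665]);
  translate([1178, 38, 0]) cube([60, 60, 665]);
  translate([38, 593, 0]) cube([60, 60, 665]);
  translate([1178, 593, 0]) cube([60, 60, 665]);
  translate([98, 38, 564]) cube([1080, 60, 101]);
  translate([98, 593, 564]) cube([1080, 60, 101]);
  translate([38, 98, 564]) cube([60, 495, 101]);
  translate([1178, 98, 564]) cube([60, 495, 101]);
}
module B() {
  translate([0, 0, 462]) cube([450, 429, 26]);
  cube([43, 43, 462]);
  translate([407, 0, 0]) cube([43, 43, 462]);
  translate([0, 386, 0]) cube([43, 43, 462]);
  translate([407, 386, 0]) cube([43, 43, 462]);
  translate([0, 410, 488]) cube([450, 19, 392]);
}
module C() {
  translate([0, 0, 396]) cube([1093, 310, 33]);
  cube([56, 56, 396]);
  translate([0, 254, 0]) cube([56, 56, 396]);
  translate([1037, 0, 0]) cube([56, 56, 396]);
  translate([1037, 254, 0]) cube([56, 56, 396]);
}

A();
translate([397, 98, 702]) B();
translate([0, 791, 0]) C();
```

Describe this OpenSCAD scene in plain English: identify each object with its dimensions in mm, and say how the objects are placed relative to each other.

A is a table with a 1276×691 mm rectangular top, 37 mm thick, top surface at z = 702 mm, supported by four 60×60 mm square legs, each inset 38 mm from the nearest pair of top edges, running from the floor. Four apron rails, 60 mm thick and 101 mm tall, run between adjacent legs with their top edges flush with the underside of the top and their outer faces flush with the legs' outer faces.

B is a chair: 450×429 mm seat, 26 mm thick, top at z = 488 mm, on four 43 mm square corner legs flush with the seat edges. A 19 mm thick backrest slab spans the full seat width, extending 392 mm above the seat top, its back face flush with the seat's +y edge.

C is a long wooden bench with a 1093 mm (x) × 310 mm (y) seat, 33 mm thick, its top surface 429 mm above the floor. Four 56 mm square legs at the seat corners, flush with the edges, run from z = 0 to the seat underside.

The chair is on top of the table. The bench is on the floor beside the table on its +y side.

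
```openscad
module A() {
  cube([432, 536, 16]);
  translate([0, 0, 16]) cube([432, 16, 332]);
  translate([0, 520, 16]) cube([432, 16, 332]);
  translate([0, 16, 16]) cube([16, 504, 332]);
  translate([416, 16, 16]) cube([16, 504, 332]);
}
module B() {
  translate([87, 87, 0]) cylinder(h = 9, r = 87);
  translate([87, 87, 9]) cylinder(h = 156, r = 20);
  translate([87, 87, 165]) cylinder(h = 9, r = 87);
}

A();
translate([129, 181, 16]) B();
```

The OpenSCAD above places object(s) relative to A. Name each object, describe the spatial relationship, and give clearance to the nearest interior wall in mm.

Clearances: x = 113, y = 165; minimum 113 mm.

A is an open box. B is a spool. The spool sits inside the open box, centred. The clearance to the nearest interior wall is 113 mm.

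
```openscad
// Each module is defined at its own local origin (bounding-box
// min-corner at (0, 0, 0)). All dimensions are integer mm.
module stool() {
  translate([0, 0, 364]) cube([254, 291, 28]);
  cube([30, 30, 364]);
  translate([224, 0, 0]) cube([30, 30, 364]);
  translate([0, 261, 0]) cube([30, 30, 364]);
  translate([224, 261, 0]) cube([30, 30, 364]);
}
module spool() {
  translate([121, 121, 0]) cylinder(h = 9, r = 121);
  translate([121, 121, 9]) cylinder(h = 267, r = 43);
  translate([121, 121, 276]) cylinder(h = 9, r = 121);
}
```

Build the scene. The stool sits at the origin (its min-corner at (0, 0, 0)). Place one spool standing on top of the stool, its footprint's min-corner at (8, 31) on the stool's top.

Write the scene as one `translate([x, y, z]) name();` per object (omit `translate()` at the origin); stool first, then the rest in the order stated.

stool();
translate([8, 31, 392]) spool();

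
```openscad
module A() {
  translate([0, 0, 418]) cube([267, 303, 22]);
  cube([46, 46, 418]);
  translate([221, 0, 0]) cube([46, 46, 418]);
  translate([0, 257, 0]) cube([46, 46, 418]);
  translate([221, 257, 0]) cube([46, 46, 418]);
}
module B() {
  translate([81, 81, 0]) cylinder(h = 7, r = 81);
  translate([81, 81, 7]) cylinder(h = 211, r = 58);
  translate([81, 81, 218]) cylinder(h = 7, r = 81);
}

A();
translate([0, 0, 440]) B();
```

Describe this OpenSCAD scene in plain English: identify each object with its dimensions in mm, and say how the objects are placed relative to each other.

A is a four-legged stool. The seat is a 267×303×22 mm slab whose top surface is at z = 440 mm; four square legs, each 46×46 mm in cross-section, run from the floor (z = 0) to the underside of the seat, each flush with a corner of the seat.

B is a spool: two coaxial disc flanges of radius 81 mm and thickness 7 mm, joined by a core cylinder of radius 58 mm and height 211 mm. The lower flange rests on z = 0 and the three cylinders share a vertical axis.

The spool is on top of the stool.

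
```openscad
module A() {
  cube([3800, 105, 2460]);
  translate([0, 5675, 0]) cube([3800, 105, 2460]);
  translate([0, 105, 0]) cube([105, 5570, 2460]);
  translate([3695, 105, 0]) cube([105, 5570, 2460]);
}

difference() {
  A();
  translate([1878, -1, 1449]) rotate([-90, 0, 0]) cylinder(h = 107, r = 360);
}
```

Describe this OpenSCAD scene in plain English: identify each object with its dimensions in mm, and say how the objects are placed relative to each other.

A is the wall frame of a small rectangular building: four walls, each 2460 mm tall and 105 mm thick, enclosing a footprint 3800 mm (x) by 5780 mm (y) outside-to-outside, with no floor or roof. The front and back walls (the −y and +y sides) span the full width; the two side walls fit between them.

The house frame has a circular hole of radius 360 mm through its front wall, centred at (x = 1878, z = 1449).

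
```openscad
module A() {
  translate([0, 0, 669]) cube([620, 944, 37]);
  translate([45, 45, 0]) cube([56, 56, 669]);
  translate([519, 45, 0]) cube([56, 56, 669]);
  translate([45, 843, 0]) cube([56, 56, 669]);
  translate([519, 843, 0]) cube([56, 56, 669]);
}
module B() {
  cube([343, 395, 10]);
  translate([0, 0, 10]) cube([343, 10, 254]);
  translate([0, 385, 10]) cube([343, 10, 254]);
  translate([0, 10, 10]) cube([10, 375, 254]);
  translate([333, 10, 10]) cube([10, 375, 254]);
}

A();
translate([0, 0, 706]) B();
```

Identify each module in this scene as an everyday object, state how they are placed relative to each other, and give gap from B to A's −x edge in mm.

The open box's min-x is at 0; the table's min-x is 0; gap = 0 mm.

A is a table. B is an open box. The open box is on top of the table. The gap from the open box to the table's −x edge is 0 mm.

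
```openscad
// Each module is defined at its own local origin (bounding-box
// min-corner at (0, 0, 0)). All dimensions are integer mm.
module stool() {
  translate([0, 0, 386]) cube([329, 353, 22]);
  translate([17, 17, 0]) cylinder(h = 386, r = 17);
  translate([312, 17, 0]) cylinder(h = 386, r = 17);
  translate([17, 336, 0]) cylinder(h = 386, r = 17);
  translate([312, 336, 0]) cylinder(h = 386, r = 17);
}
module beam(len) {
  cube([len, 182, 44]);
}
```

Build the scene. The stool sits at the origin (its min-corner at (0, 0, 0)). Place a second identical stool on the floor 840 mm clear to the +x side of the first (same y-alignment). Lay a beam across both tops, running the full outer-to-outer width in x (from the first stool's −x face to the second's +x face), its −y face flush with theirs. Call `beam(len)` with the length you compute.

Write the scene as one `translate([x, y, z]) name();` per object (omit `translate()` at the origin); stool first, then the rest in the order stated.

stool();
translate([1169, 0, 0]) stool();
translate([0, 0, 408]) beam(1498);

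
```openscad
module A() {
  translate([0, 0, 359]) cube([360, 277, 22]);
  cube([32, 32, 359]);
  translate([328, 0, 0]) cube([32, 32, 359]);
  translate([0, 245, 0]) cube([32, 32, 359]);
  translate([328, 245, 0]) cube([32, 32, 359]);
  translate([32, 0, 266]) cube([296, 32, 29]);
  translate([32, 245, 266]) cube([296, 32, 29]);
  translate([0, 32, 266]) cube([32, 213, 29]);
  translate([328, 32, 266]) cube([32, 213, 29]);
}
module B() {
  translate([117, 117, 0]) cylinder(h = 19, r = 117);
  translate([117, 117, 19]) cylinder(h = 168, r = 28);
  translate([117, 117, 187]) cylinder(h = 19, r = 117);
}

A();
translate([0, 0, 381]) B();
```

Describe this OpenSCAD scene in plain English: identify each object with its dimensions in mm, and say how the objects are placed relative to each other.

A is a four-legged stool. The seat is a 360×277×22 mm slab whose top surface is at z = 381 mm; four square legs, each 32×32 mm in cross-section, run from the floor (z = 0) to the underside of the seat, each flush with a corner of the seat. Four stretchers, 32 mm wide and 29 mm tall, connect adjacent legs with their undersides at z = 266 mm, each running between the inner faces of the legs it joins and aligned with the legs' outer faces on the other axis.

B is a spool: two coaxial disc flanges of radius 117 mm and thickness 19 mm, joined by a core cylinder of radius 28 mm and height 168 mm. The lower flange rests on z = 0 and the three cylinders share a vertical axis.

The spool is on top of the stool.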